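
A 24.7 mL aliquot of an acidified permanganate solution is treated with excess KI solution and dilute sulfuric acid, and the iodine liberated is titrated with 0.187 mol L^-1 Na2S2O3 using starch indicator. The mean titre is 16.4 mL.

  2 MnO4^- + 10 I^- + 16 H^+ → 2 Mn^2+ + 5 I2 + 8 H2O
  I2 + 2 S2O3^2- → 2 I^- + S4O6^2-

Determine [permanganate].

0.0248 mol/L

n(S2O3^2-) = 0.0164 × 0.187 = 3.07 × 10^-3 mol
n(I2) = n(S2O3^2-)/2 = 1.53 × 10^-3 mol
From the 2:5 ratio, n(MnO4^-) in the aliquot = 2/5 × 1.53 × 10^-3 = 6.13 × 10^-4 mol
[MnO4^-] = 6.13 × 10^-4 / 0.0247 = 0.0248 mol/L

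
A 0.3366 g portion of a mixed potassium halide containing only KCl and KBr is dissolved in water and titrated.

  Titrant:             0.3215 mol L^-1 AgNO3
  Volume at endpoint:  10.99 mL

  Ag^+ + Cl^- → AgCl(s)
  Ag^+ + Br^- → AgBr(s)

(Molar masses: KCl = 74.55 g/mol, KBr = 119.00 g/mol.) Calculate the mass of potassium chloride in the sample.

0.1406 g

n(AgNO3) = 0.01099 × 0.3215 = 3.533 × 10^-3 mol
Let x = n(KCl), y = n(KBr).
Titrant: 1x + 1y = 3.533 × 10^-3;  mass: 74.55x + 119.00y = 0.3366
Solving, x = 1.887 × 10^-3 mol, y = 1.647 × 10^-3 mol
mass of KCl = 1.887 × 10^-3 × 74.55 = 0.1406 g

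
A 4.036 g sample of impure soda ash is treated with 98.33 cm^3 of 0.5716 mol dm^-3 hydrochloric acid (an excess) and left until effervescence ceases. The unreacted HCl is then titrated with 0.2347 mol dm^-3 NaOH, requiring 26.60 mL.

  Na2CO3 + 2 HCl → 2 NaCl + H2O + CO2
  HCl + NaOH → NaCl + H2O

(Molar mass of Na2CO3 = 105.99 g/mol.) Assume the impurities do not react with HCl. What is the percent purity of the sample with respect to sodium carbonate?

65.60 %

n(HCl) added = 0.09833 × 0.5716 = 0.05621 mol
n(NaOH) used in back-titration = 0.02660 × 0.2347 = 6.243 × 10^-3 mol
n(HCl) left over = 6.243 × 10^-3 mol (1:1 ratio)
n(HCl) consumed by analyte = 0.05621 − 6.243 × 10^-3 = 0.04996 mol
From the 1:2 ratio, n(Na2CO3) = 1/2 × 0.04996 = 0.02498 mol
mass of Na2CO3 = 0.02498 × 105.99 = 2.648 g
% Na2CO3 = 2.648 / 4.036 × 100 = 65.60 %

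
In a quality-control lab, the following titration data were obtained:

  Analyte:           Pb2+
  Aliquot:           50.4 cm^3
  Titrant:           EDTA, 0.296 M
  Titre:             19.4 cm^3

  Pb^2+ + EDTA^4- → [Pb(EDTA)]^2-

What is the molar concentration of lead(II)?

0.114 M

n(EDTA) = 0.0194 L × 0.296 mol/L = 5.74 × 10^-3 mol
n(Pb2+) = 5.74 × 10^-3 mol (1:1 mole ratio)
[Pb2+] = 5.74 × 10^-3 mol / 0.0504 L = 0.114 mol/L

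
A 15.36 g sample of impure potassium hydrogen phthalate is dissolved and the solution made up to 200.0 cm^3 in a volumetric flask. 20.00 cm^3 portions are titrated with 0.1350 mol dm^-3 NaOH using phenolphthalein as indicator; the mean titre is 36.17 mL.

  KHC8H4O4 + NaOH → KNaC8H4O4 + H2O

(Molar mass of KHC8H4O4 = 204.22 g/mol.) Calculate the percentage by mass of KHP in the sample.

64.92 %

n(NaOH) per titration = 0.03617 × 0.1350 = 4.883 × 10^-3 mol
n(KHC8H4O4) in each aliquot = 4.883 × 10^-3 mol (1:1 ratio)
n(KHC8H4O4) in the whole flask = 4.883 × 10^-3 × 200.0/20.00 = 0.04883 mol
mass of KHC8H4O4 = 0.04883 × 204.22 = 9.972 g
% KHC8H4O4 = 9.972 / 15.36 × 100 = 64.92 %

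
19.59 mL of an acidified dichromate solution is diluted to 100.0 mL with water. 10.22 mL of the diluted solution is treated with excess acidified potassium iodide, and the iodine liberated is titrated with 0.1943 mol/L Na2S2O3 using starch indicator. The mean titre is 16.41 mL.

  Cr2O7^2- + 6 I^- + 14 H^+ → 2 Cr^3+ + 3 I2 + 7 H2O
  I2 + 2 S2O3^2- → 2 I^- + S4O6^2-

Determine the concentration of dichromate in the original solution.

0.2654 mol/L

n(S2O3^2-) = 0.01641 × 0.1943 = 3.188 × 10^-3 mol
n(I2) = n(S2O3^2-)/2 = 1.594 × 10^-3 mol
From the 1:3 ratio, n(Cr2O7^2-) in the aliquot = 1/3 × 1.594 × 10^-3 = 5.314 × 10^-4 mol
[Cr2O7^2-]_dilute = 5.314 × 10^-4 / 0.01022 = 0.05200 mol/L
[Cr2O7^2-]_original = 0.05200 × 100.0/19.59 = 0.2654 mol/L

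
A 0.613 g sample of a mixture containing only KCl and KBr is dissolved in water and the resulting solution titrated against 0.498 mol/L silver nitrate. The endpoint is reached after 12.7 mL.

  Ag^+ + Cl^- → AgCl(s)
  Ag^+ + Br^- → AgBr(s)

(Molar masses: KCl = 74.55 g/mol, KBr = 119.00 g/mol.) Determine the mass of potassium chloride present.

n(AgNO3) = 0.0127 × 0.498 = 6.32 × 10^-3 mol
Let x = n(KCl), y = n(KBr).
Titrant: 1x + 1y = 6.32 × 10^-3;  mass: 74.55x + 119.00y = 0.613
Solving, x = 3.14 × 10^-3 mol, y = 3.18 × 10^-3 mol
mass of KCl = 3.14 × 10^-3 × 74.55 = 0.234 g

0.234 g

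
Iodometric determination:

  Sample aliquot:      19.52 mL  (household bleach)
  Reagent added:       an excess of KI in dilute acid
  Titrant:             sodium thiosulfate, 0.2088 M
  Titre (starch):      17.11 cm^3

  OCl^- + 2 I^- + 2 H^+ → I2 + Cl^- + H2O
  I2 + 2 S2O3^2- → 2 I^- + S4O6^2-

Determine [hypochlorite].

0.09151 M

n(S2O3^2-) = 0.01711 × 0.2088 = 3.573 × 10^-3 mol
n(I2) = n(S2O3^2-)/2 = 1.786 × 10^-3 mol
n(OCl^-) in the aliquot = 1.786 × 10^-3 mol (1:1 ratio)
[OCl^-] = 1.786 × 10^-3 / 0.01952 = 0.09151 mol/L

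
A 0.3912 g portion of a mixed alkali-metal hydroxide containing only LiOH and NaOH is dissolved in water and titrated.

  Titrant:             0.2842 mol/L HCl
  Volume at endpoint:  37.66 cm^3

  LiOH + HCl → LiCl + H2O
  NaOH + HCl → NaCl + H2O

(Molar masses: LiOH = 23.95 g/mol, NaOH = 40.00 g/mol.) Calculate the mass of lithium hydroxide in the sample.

0.05509 g

n(HCl) = 0.03766 × 0.2842 = 0.01070 mol
Let x = n(LiOH), y = n(NaOH).
Titrant: 1x + 1y = 0.01070;  mass: 23.95x + 40.00y = 0.3912
Solving, x = 2.300 × 10^-3 mol, y = 8.403 × 10^-3 mol
mass of LiOH = 2.300 × 10^-3 × 23.95 = 0.05509 g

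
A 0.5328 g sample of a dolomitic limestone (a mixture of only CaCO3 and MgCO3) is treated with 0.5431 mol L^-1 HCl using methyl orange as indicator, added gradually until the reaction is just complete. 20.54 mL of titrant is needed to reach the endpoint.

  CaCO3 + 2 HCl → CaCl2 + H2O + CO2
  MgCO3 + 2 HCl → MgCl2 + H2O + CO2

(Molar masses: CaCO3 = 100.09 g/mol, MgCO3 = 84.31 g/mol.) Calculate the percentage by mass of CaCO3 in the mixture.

n(HCl) = 0.02054 × 0.5431 = 0.01116 mol
Let x = n(CaCO3), y = n(MgCO3).
Titrant: 2x + 2y = 0.01116;  mass: 100.09x + 84.31y = 0.5328
Solving, x = 3.964 × 10^-3 mol, y = 1.614 × 10^-3 mol
mass of CaCO3 = 3.964 × 10^-3 × 100.09 = 0.3967 g
% CaCO3 = 0.3967 / 0.5328 × 100 = 74.46 %

74.46 %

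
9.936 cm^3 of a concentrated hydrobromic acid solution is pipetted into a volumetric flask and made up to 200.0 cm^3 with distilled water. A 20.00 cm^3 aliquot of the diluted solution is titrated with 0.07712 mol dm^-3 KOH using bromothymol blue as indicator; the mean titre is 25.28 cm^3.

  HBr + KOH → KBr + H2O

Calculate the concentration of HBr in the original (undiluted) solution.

n(KOH) = 0.02528 × 0.07712 = 1.950 × 10^-3 mol
n(HBr) in the aliquot = 1.950 × 10^-3 mol (1:1 ratio)
[HBr]_dilute = 1.950 × 10^-3 / 0.02000 = 0.09748 mol/L
Dilution factor = 200.0 / 9.936 = 20.13
[HBr]_stock = 0.09748 × 20.13 = 1.962 mol/L

1.962 mol/L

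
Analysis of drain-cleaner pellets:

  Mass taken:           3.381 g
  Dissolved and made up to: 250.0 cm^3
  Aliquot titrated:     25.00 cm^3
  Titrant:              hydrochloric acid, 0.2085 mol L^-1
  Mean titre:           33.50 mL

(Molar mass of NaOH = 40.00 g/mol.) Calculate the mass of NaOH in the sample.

NaOH + HCl → NaCl + H2O
n(HCl) per titration = 0.03350 × 0.2085 = 6.985 × 10^-3 mol
n(NaOH) in each aliquot = 6.985 × 10^-3 mol (1:1 ratio)
n(NaOH) in the whole flask = 6.985 × 10^-3 × 250.0/25.00 = 0.06985 mol
mass of NaOH = 0.06985 × 40.00 = 2.794 g

2.794 g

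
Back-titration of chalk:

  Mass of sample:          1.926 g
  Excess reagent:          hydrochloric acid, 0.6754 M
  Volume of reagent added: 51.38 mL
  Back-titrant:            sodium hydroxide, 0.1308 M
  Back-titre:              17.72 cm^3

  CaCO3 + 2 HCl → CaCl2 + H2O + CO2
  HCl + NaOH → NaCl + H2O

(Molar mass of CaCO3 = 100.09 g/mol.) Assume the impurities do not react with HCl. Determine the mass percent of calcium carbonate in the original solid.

84.15 %

n(HCl) added = 0.05138 × 0.6754 = 0.03470 mol
n(NaOH) used in back-titration = 0.01772 × 0.1308 = 2.318 × 10^-3 mol
n(HCl) left over = 2.318 × 10^-3 mol (1:1 ratio)
n(HCl) consumed by analyte = 0.03470 − 2.318 × 10^-3 = 0.03238 mol
From the 1:2 ratio, n(CaCO3) = 1/2 × 0.03238 = 0.01619 mol
mass of CaCO3 = 0.01619 × 100.09 = 1.621 g
% CaCO3 = 1.621 / 1.926 × 100 = 84.15 %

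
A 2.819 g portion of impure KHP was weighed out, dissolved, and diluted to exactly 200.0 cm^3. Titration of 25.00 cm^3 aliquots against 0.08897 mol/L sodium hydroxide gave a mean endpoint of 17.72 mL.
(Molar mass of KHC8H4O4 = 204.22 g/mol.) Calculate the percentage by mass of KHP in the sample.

KHC8H4O4 + NaOH → KNaC8H4O4 + H2O
n(NaOH) per titration = 0.01772 × 0.08897 = 1.577 × 10^-3 mol
n(KHC8H4O4) in each aliquot = 1.577 × 10^-3 mol (1:1 ratio)
n(KHC8H4O4) in the whole flask = 1.577 × 10^-3 × 200.0/25.00 = 0.01261 mol
mass of KHC8H4O4 = 0.01261 × 204.22 = 2.576 g
% KHC8H4O4 = 2.576 / 2.819 × 100 = 91.37 %

91.37 %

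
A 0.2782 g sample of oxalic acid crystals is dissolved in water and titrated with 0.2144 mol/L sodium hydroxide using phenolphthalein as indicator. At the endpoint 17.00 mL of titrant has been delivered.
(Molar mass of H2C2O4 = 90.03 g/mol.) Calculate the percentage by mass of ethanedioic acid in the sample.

H2C2O4 + 2 NaOH → Na2C2O4 + 2 H2O
n(NaOH) = 0.01700 L × 0.2144 mol/L = 3.645 × 10^-3 mol
From the 1:2 ratio, n(H2C2O4) = 1/2 × 3.645 × 10^-3 = 1.822 × 10^-3 mol
mass of H2C2O4 = 1.822 × 10^-3 × 90.03 g/mol = 0.1641 g
% H2C2O4 = 0.1641 / 0.2782 × 100 = 58.98 %

58.98 %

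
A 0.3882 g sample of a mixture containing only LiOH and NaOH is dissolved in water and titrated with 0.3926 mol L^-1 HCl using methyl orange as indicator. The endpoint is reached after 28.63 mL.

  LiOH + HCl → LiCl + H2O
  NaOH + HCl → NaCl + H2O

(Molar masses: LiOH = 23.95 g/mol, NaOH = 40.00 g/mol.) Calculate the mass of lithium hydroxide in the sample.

n(HCl) = 0.02863 × 0.3926 = 0.01124 mol
Let x = n(LiOH), y = n(NaOH).
Titrant: 1x + 1y = 0.01124;  mass: 23.95x + 40.00y = 0.3882
Solving, x = 3.826 × 10^-3 mol, y = 7.414 × 10^-3 mol
mass of LiOH = 3.826 × 10^-3 × 23.95 = 0.09163 g

0.09163 g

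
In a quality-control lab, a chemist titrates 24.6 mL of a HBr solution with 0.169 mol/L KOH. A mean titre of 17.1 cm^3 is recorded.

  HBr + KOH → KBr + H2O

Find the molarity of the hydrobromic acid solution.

n(KOH) = 0.0171 L × 0.169 mol/L = 2.89 × 10^-3 mol
n(HBr) = 2.89 × 10^-3 mol (1:1 mole ratio)
[HBr] = 2.89 × 10^-3 mol / 0.0246 L = 0.117 mol/L

0.117 mol/L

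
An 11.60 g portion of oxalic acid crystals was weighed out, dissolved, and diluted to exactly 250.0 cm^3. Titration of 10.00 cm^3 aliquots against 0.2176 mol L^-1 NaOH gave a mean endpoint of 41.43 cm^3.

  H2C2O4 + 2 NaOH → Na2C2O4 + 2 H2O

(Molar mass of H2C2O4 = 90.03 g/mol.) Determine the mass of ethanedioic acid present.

10.15 g

n(NaOH) per titration = 0.04143 × 0.2176 = 9.015 × 10^-3 mol
From the 1:2 ratio, n(H2C2O4) in each aliquot = 1/2 × 9.015 × 10^-3 = 4.508 × 10^-3 mol
n(H2C2O4) in the whole flask = 4.508 × 10^-3 × 250.0/10.00 = 0.1127 mol
mass of H2C2O4 = 0.1127 × 90.03 = 10.15 g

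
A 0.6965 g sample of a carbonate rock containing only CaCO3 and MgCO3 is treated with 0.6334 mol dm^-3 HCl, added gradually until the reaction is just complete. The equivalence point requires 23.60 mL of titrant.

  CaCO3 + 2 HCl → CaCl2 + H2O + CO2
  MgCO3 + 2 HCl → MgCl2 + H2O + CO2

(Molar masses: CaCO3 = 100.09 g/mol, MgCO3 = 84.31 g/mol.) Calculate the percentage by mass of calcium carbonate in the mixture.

60.43 %

n(HCl) = 0.02360 × 0.6334 = 0.01495 mol
Let x = n(CaCO3), y = n(MgCO3).
Titrant: 2x + 2y = 0.01495;  mass: 100.09x + 84.31y = 0.6965
Solving, x = 4.205 × 10^-3 mol, y = 3.269 × 10^-3 mol
mass of CaCO3 = 4.205 × 10^-3 × 100.09 = 0.4209 g
% CaCO3 = 0.4209 / 0.6965 × 100 = 60.43 %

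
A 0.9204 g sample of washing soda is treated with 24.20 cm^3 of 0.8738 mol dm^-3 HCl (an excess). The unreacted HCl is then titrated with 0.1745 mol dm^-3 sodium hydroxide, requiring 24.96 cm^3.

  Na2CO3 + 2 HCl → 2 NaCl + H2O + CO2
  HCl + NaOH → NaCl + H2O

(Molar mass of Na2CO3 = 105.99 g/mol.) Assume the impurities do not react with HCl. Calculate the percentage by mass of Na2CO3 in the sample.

96.68 %

n(HCl) added = 0.02420 × 0.8738 = 0.02115 mol
n(NaOH) used in back-titration = 0.02496 × 0.1745 = 4.356 × 10^-3 mol
n(HCl) left over = 4.356 × 10^-3 mol (1:1 ratio)
n(HCl) consumed by analyte = 0.02115 − 4.356 × 10^-3 = 0.01679 mol
From the 1:2 ratio, n(Na2CO3) = 1/2 × 0.01679 = 8.395 × 10^-3 mol
mass of Na2CO3 = 8.395 × 10^-3 × 105.99 = 0.8898 g
% Na2CO3 = 0.8898 / 0.9204 × 100 = 96.68 %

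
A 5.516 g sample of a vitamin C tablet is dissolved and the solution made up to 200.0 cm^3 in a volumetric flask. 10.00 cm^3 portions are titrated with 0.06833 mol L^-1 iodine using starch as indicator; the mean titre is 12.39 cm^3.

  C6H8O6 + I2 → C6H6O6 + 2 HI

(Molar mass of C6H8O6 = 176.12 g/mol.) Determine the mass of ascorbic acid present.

n(I2) per titration = 0.01239 × 0.06833 = 8.466 × 10^-4 mol
n(C6H8O6) in each aliquot = 8.466 × 10^-4 mol (1:1 ratio)
n(C6H8O6) in the whole flask = 8.466 × 10^-4 × 200.0/10.00 = 0.01693 mol
mass of C6H8O6 = 0.01693 × 176.12 = 2.982 g

2.982 g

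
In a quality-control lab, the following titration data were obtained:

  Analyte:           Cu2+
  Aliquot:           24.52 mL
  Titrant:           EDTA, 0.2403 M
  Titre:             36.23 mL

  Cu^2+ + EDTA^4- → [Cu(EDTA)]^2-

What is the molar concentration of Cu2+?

0.3551 M

n(EDTA) = 0.03623 L × 0.2403 mol/L = 8.706 × 10^-3 mol
n(Cu2+) = 8.706 × 10^-3 mol (1:1 mole ratio)
[Cu2+] = 8.706 × 10^-3 mol / 0.02452 L = 0.3551 mol/L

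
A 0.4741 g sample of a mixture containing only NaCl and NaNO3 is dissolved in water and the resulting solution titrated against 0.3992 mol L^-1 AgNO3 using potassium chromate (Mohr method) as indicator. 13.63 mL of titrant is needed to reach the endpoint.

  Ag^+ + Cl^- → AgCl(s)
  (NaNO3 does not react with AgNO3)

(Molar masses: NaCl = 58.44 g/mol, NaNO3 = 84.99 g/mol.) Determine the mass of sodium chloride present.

0.3180 g

n(AgNO3) = 0.01363 × 0.3992 = 5.441 × 10^-3 mol
Let x = n(NaCl), y = n(NaNO3).
Titrant: 1x = 5.441 × 10^-3;  mass: 58.44x + 84.99y = 0.4741
Solving, x = 5.441 × 10^-3 mol, y = 1.837 × 10^-3 mol
mass of NaCl = 5.441 × 10^-3 × 58.44 = 0.3180 g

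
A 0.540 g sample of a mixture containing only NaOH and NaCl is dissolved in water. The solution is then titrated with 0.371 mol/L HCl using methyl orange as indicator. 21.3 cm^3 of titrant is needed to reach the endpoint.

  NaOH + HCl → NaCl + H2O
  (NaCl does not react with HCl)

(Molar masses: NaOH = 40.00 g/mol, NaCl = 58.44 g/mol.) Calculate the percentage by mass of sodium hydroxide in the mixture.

58.5 %

n(HCl) = 0.0213 × 0.371 = 7.90 × 10^-3 mol
Let x = n(NaOH), y = n(NaCl).
Titrant: 1x = 7.90 × 10^-3;  mass: 40.00x + 58.44y = 0.540
Solving, x = 7.90 × 10^-3 mol, y = 3.83 × 10^-3 mol
mass of NaOH = 7.90 × 10^-3 × 40.00 = 0.316 g
% NaOH = 0.316 / 0.540 × 100 = 58.5 %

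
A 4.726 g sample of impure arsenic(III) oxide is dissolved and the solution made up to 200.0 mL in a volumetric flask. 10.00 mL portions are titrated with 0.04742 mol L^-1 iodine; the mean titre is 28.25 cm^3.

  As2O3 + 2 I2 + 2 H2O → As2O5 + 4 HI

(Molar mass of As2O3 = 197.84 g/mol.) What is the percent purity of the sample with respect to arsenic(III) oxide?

n(I2) per titration = 0.02825 × 0.04742 = 1.340 × 10^-3 mol
From the 1:2 ratio, n(As2O3) in each aliquot = 1/2 × 1.340 × 10^-3 = 6.698 × 10^-4 mol
n(As2O3) in the whole flask = 6.698 × 10^-4 × 200.0/10.00 = 0.01340 mol
mass of As2O3 = 0.01340 × 197.84 = 2.650 g
% As2O3 = 2.650 / 4.726 × 100 = 56.08 %

56.08 %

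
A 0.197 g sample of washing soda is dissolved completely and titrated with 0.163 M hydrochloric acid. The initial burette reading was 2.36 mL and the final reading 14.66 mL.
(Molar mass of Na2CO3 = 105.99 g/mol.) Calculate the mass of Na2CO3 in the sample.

0.106 g

Na2CO3 + 2 HCl → 2 NaCl + H2O + CO2
n(HCl) = 0.0123 L × 0.163 mol/L = 2.00 × 10^-3 mol
From the 1:2 ratio, n(Na2CO3) = 1/2 × 2.00 × 10^-3 = 1.00 × 10^-3 mol
mass of Na2CO3 = 1.00 × 10^-3 × 105.99 g/mol = 0.106 g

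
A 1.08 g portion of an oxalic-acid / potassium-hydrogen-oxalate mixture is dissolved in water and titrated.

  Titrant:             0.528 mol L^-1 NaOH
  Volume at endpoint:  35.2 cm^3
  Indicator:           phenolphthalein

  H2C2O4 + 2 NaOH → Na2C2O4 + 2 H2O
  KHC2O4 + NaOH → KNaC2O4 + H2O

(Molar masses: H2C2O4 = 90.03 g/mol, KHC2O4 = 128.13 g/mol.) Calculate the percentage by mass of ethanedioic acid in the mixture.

n(NaOH) = 0.0352 × 0.528 = 0.0186 mol
Let x = n(H2C2O4), y = n(KHC2O4).
Titrant: 2x + 1y = 0.0186;  mass: 90.03x + 128.13y = 1.08
Solving, x = 7.83 × 10^-3 mol, y = 2.93 × 10^-3 mol
mass of H2C2O4 = 7.83 × 10^-3 × 90.03 = 0.705 g
% H2C2O4 = 0.705 / 1.08 × 100 = 65.3 %

65.3 %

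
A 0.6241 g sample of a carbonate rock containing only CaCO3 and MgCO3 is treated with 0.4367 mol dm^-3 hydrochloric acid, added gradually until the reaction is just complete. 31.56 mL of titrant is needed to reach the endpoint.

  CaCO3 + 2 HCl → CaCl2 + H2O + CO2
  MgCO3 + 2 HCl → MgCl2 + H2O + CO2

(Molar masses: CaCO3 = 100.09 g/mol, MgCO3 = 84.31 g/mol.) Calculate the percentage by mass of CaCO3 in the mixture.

43.81 %

n(HCl) = 0.03156 × 0.4367 = 0.01378 mol
Let x = n(CaCO3), y = n(MgCO3).
Titrant: 2x + 2y = 0.01378;  mass: 100.09x + 84.31y = 0.6241
Solving, x = 2.732 × 10^-3 mol, y = 4.159 × 10^-3 mol
mass of CaCO3 = 2.732 × 10^-3 × 100.09 = 0.2734 g
% CaCO3 = 0.2734 / 0.6241 × 100 = 43.81 %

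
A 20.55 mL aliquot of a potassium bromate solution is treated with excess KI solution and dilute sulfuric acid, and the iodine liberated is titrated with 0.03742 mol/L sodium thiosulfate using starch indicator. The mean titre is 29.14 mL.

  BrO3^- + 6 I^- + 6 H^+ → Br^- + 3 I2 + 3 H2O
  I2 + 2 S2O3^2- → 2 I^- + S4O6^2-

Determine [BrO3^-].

n(S2O3^2-) = 0.02914 × 0.03742 = 1.090 × 10^-3 mol
n(I2) = n(S2O3^2-)/2 = 5.452 × 10^-4 mol
From the 1:3 ratio, n(BrO3^-) in the aliquot = 1/3 × 5.452 × 10^-4 = 1.817 × 10^-4 mol
[BrO3^-] = 1.817 × 10^-4 / 0.02055 = 0.008844 mol/L

0.008844 mol/L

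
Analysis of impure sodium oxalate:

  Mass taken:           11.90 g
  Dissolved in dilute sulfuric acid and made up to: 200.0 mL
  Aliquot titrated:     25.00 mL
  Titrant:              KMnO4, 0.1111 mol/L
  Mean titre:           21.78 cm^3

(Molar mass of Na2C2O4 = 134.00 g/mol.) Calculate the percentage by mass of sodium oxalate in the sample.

54.50 %

2 MnO4^- + 5 C2O4^2- + 16 H^+ → 2 Mn^2+ + 10 CO2 + 8 H2O
n(KMnO4) per titration = 0.02178 × 0.1111 = 2.420 × 10^-3 mol
From the 5:2 ratio, n(Na2C2O4) in each aliquot = 5/2 × 2.420 × 10^-3 = 6.049 × 10^-3 mol
n(Na2C2O4) in the whole flask = 6.049 × 10^-3 × 200.0/25.00 = 0.04840 mol
mass of Na2C2O4 = 0.04840 × 134.00 = 6.485 g
% Na2C2O4 = 6.485 / 11.90 × 100 = 54.50 %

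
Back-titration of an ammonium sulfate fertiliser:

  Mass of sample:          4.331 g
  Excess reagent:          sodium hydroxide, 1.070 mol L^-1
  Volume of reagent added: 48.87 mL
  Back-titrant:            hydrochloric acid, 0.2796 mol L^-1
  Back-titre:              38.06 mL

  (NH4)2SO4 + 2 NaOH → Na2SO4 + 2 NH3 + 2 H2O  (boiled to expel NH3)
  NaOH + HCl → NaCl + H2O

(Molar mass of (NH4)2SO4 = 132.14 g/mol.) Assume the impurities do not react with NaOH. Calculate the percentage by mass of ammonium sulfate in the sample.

63.54 %

n(NaOH) added = 0.04887 × 1.070 = 0.05229 mol
n(HCl) used in back-titration = 0.03806 × 0.2796 = 0.01064 mol
n(NaOH) left over = 0.01064 mol (1:1 ratio)
n(NaOH) consumed by analyte = 0.05229 − 0.01064 = 0.04165 mol
From the 1:2 ratio, n((NH4)2SO4) = 1/2 × 0.04165 = 0.02082 mol
mass of (NH4)2SO4 = 0.02082 × 132.14 = 2.752 g
% (NH4)2SO4 = 2.752 / 4.331 × 100 = 63.54 %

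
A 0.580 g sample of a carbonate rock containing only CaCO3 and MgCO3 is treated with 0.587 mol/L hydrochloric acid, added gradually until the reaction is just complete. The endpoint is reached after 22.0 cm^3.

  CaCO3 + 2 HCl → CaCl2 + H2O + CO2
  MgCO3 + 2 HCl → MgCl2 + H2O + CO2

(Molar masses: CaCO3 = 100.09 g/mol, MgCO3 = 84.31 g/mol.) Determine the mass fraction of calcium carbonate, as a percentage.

38.9 %

n(HCl) = 0.0220 × 0.587 = 0.0129 mol
Let x = n(CaCO3), y = n(MgCO3).
Titrant: 2x + 2y = 0.0129;  mass: 100.09x + 84.31y = 0.580
Solving, x = 2.26 × 10^-3 mol, y = 4.20 × 10^-3 mol
mass of CaCO3 = 2.26 × 10^-3 × 100.09 = 0.226 g
% CaCO3 = 0.226 / 0.580 × 100 = 38.9 %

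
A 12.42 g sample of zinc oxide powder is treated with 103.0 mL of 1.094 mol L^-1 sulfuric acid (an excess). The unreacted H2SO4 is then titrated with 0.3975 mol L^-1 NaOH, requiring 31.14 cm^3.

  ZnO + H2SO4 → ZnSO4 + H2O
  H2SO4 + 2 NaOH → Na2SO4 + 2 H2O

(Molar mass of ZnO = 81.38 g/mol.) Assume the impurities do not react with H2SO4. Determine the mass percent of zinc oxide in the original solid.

n(H2SO4) added = 0.1030 × 1.094 = 0.1127 mol
n(NaOH) used in back-titration = 0.03114 × 0.3975 = 0.01238 mol
From the 1:2 ratio, n(H2SO4) left over = 1/2 × 0.01238 = 6.189 × 10^-3 mol
n(H2SO4) consumed by analyte = 0.1127 − 6.189 × 10^-3 = 0.1065 mol
n(ZnO) = 0.1065 mol (1:1 ratio)
mass of ZnO = 0.1065 × 81.38 = 8.666 g
% ZnO = 8.666 / 12.42 × 100 = 69.78 %

69.78 %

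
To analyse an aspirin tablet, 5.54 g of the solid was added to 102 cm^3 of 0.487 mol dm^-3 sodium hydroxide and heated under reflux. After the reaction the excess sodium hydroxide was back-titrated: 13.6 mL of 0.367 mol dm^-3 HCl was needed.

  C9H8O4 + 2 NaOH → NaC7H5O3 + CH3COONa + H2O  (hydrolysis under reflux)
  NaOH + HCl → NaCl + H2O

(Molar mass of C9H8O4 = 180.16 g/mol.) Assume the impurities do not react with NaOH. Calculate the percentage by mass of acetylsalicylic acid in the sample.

72.7 %

n(NaOH) added = 0.102 × 0.487 = 0.0497 mol
n(HCl) used in back-titration = 0.0136 × 0.367 = 4.99 × 10^-3 mol
n(NaOH) left over = 4.99 × 10^-3 mol (1:1 ratio)
n(NaOH) consumed by analyte = 0.0497 − 4.99 × 10^-3 = 0.0447 mol
From the 1:2 ratio, n(C9H8O4) = 1/2 × 0.0447 = 0.0223 mol
mass of C9H8O4 = 0.0223 × 180.16 = 4.03 g
% C9H8O4 = 4.03 / 5.54 × 100 = 72.7 %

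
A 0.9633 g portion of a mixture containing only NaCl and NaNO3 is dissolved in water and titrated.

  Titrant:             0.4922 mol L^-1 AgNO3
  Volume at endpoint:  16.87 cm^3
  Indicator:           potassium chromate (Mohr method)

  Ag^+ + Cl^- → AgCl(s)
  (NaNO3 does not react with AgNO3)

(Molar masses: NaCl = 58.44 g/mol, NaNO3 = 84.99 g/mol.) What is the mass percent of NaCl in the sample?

n(AgNO3) = 0.01687 × 0.4922 = 8.303 × 10^-3 mol
Let x = n(NaCl), y = n(NaNO3).
Titrant: 1x = 8.303 × 10^-3;  mass: 58.44x + 84.99y = 0.9633
Solving, x = 8.303 × 10^-3 mol, y = 5.625 × 10^-3 mol
mass of NaCl = 8.303 × 10^-3 × 58.44 = 0.4853 g
% NaCl = 0.4853 / 0.9633 × 100 = 50.37 %

50.37 %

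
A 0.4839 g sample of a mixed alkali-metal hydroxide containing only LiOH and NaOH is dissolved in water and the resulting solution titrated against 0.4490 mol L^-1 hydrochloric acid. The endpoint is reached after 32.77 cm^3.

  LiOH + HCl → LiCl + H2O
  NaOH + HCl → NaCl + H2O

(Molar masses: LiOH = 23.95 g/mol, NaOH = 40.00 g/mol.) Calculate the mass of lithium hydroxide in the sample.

n(HCl) = 0.03277 × 0.4490 = 0.01471 mol
Let x = n(LiOH), y = n(NaOH).
Titrant: 1x + 1y = 0.01471;  mass: 23.95x + 40.00y = 0.4839
Solving, x = 6.520 × 10^-3 mol, y = 8.194 × 10^-3 mol
mass of LiOH = 6.520 × 10^-3 × 23.95 = 0.1562 g

0.1562 g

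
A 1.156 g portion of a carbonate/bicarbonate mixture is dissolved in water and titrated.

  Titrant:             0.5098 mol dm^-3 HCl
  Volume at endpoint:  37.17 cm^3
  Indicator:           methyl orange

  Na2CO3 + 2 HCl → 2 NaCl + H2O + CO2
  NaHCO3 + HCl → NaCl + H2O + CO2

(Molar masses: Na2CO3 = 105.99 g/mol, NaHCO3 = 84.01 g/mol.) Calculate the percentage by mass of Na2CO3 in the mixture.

n(HCl) = 0.03717 × 0.5098 = 0.01895 mol
Let x = n(Na2CO3), y = n(NaHCO3).
Titrant: 2x + 1y = 0.01895;  mass: 105.99x + 84.01y = 1.156
Solving, x = 7.028 × 10^-3 mol, y = 4.894 × 10^-3 mol
mass of Na2CO3 = 7.028 × 10^-3 × 105.99 = 0.7449 g
% Na2CO3 = 0.7449 / 1.156 × 100 = 64.43 %

64.43 %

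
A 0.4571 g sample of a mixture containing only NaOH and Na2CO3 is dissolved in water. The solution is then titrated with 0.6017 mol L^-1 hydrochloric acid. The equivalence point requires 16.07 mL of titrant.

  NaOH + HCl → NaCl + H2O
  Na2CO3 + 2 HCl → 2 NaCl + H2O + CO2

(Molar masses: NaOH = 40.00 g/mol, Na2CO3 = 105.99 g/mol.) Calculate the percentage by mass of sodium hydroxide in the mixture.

37.26 %

n(HCl) = 0.01607 × 0.6017 = 9.669 × 10^-3 mol
Let x = n(NaOH), y = n(Na2CO3).
Titrant: 1x + 2y = 9.669 × 10^-3;  mass: 40.00x + 105.99y = 0.4571
Solving, x = 4.257 × 10^-3 mol, y = 2.706 × 10^-3 mol
mass of NaOH = 4.257 × 10^-3 × 40.00 = 0.1703 g
% NaOH = 0.1703 / 0.4571 × 100 = 37.26 %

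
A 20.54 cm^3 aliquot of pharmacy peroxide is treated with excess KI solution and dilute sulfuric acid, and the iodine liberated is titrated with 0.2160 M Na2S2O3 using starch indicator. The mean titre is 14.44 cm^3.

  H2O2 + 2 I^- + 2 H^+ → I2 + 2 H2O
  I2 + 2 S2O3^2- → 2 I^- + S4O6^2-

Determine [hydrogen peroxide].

0.07593 M

n(S2O3^2-) = 0.01444 × 0.2160 = 3.119 × 10^-3 mol
n(I2) = n(S2O3^2-)/2 = 1.560 × 10^-3 mol
n(H2O2) in the aliquot = 1.560 × 10^-3 mol (1:1 ratio)
[H2O2] = 1.560 × 10^-3 / 0.02054 = 0.07593 mol/L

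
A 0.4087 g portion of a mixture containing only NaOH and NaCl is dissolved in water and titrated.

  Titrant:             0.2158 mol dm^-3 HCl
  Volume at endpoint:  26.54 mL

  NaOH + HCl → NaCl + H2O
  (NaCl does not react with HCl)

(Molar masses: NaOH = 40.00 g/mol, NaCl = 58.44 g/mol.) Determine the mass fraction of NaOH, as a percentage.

56.05 %

n(HCl) = 0.02654 × 0.2158 = 5.727 × 10^-3 mol
Let x = n(NaOH), y = n(NaCl).
Titrant: 1x = 5.727 × 10^-3;  mass: 40.00x + 58.44y = 0.4087
Solving, x = 5.727 × 10^-3 mol, y = 3.073 × 10^-3 mol
mass of NaOH = 5.727 × 10^-3 × 40.00 = 0.2291 g
% NaOH = 0.2291 / 0.4087 × 100 = 56.05 %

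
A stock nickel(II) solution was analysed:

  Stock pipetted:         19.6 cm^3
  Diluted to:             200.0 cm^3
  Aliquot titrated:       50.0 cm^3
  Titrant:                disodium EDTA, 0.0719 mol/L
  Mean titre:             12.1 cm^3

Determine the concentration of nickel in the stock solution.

Ni^2+ + EDTA^4- → [Ni(EDTA)]^2-
n(EDTA) = 0.0121 × 0.0719 = 8.70 × 10^-4 mol
n(Ni2+) in the aliquot = 8.70 × 10^-4 mol (1:1 ratio)
[Ni2+]_dilute = 8.70 × 10^-4 / 0.0500 = 0.0174 mol/L
Dilution factor = 200.0 / 19.6 = 10.20
[Ni2+]_stock = 0.0174 × 10.20 = 0.178 mol/L

0.178 mol/L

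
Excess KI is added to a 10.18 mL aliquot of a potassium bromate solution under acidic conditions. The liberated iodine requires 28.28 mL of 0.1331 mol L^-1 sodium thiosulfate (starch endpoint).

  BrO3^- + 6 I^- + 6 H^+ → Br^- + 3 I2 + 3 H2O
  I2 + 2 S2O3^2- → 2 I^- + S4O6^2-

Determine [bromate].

0.06163 mol/L

n(S2O3^2-) = 0.02828 × 0.1331 = 3.764 × 10^-3 mol
n(I2) = n(S2O3^2-)/2 = 1.882 × 10^-3 mol
From the 1:3 ratio, n(BrO3^-) in the aliquot = 1/3 × 1.882 × 10^-3 = 6.273 × 10^-4 mol
[BrO3^-] = 6.273 × 10^-4 / 0.01018 = 0.06163 mol/L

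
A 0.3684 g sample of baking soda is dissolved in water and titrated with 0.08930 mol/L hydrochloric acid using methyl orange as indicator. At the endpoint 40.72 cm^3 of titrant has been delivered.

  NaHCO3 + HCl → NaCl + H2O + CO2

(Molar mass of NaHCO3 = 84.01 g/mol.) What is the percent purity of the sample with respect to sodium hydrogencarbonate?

n(HCl) = 0.04072 L × 0.08930 mol/L = 3.636 × 10^-3 mol
n(NaHCO3) = 3.636 × 10^-3 mol (1:1 ratio)
mass of NaHCO3 = 3.636 × 10^-3 × 84.01 g/mol = 0.3055 g
% NaHCO3 = 0.3055 / 0.3684 × 100 = 82.92 %

82.92 %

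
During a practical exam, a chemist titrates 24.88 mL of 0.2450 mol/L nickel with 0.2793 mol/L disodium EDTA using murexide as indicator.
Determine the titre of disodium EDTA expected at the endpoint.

21.82 mL

Ni^2+ + EDTA^4- → [Ni(EDTA)]^2-
n(Ni2+) = 0.02488 L × 0.2450 mol/L = 6.096 × 10^-3 mol
n(EDTA) = 6.096 × 10^-3 mol (1:1 stoichiometry)
V(EDTA) = 6.096 × 10^-3 mol / 0.2793 mol/L = 0.02182 L = 21.82 mL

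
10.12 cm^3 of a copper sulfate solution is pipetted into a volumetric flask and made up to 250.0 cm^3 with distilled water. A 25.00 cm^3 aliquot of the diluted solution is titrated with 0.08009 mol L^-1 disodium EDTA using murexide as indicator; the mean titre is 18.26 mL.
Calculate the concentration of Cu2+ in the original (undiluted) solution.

Cu^2+ + EDTA^4- → [Cu(EDTA)]^2-
n(EDTA) = 0.01826 × 0.08009 = 1.462 × 10^-3 mol
n(Cu2+) in the aliquot = 1.462 × 10^-3 mol (1:1 ratio)
[Cu2+]_dilute = 1.462 × 10^-3 / 0.02500 = 0.05850 mol/L
Dilution factor = 250.0 / 10.12 = 24.70
[Cu2+]_stock = 0.05850 × 24.70 = 1.445 mol/L

1.445 mol/L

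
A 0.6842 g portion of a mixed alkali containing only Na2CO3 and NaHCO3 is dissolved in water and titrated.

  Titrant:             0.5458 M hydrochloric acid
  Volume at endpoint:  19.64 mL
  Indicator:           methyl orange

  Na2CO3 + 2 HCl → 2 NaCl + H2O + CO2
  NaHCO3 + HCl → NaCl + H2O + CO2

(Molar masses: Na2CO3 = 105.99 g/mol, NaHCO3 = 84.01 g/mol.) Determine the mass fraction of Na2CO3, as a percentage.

n(HCl) = 0.01964 × 0.5458 = 0.01072 mol
Let x = n(Na2CO3), y = n(NaHCO3).
Titrant: 2x + 1y = 0.01072;  mass: 105.99x + 84.01y = 0.6842
Solving, x = 3.488 × 10^-3 mol, y = 3.744 × 10^-3 mol
mass of Na2CO3 = 3.488 × 10^-3 × 105.99 = 0.3697 g
% Na2CO3 = 0.3697 / 0.6842 × 100 = 54.03 %

54.03 %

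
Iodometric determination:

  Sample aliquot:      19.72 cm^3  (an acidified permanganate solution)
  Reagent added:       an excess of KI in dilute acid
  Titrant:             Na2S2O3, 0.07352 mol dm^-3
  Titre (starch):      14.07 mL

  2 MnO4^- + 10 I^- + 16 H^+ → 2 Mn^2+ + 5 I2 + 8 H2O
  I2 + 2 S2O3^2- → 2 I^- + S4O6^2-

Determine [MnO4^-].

n(S2O3^2-) = 0.01407 × 0.07352 = 1.034 × 10^-3 mol
n(I2) = n(S2O3^2-)/2 = 5.172 × 10^-4 mol
From the 2:5 ratio, n(MnO4^-) in the aliquot = 2/5 × 5.172 × 10^-4 = 2.069 × 10^-4 mol
[MnO4^-] = 2.069 × 10^-4 / 0.01972 = 0.01049 mol/L

0.01049 mol/L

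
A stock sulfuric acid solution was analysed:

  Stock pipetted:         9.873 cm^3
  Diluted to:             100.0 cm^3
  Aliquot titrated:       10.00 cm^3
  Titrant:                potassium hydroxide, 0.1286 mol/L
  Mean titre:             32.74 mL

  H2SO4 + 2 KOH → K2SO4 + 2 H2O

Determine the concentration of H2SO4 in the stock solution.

n(KOH) = 0.03274 × 0.1286 = 4.210 × 10^-3 mol
From the 1:2 ratio, n(H2SO4) in the aliquot = 1/2 × 4.210 × 10^-3 = 2.105 × 10^-3 mol
[H2SO4]_dilute = 2.105 × 10^-3 / 0.01000 = 0.2105 mol/L
Dilution factor = 100.0 / 9.873 = 10.13
[H2SO4]_stock = 0.2105 × 10.13 = 2.132 mol/L

2.132 mol/L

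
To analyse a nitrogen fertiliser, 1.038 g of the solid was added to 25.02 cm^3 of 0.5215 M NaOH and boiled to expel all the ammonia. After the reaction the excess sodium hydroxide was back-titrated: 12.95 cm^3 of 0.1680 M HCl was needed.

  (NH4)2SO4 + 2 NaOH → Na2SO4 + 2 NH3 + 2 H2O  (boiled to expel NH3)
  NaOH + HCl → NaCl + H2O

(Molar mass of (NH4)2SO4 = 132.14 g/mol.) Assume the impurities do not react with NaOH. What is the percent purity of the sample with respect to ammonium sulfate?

n(NaOH) added = 0.02502 × 0.5215 = 0.01305 mol
n(HCl) used in back-titration = 0.01295 × 0.1680 = 2.176 × 10^-3 mol
n(NaOH) left over = 2.176 × 10^-3 mol (1:1 ratio)
n(NaOH) consumed by analyte = 0.01305 − 2.176 × 10^-3 = 0.01087 mol
From the 1:2 ratio, n((NH4)2SO4) = 1/2 × 0.01087 = 5.436 × 10^-3 mol
mass of (NH4)2SO4 = 5.436 × 10^-3 × 132.14 = 0.7183 g
% (NH4)2SO4 = 0.7183 / 1.038 × 100 = 69.20 %

69.20 %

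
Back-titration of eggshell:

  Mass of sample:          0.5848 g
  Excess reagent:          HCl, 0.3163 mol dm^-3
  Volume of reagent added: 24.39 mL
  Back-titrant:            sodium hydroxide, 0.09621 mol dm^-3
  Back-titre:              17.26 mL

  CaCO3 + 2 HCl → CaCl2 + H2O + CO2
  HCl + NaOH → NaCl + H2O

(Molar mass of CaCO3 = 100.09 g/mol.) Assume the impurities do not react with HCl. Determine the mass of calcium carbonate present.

0.3030 g

n(HCl) added = 0.02439 × 0.3163 = 7.715 × 10^-3 mol
n(NaOH) used in back-titration = 0.01726 × 0.09621 = 1.661 × 10^-3 mol
n(HCl) left over = 1.661 × 10^-3 mol (1:1 ratio)
n(HCl) consumed by analyte = 7.715 × 10^-3 − 1.661 × 10^-3 = 6.054 × 10^-3 mol
From the 1:2 ratio, n(CaCO3) = 1/2 × 6.054 × 10^-3 = 3.027 × 10^-3 mol
mass of CaCO3 = 3.027 × 10^-3 × 100.09 = 0.3030 g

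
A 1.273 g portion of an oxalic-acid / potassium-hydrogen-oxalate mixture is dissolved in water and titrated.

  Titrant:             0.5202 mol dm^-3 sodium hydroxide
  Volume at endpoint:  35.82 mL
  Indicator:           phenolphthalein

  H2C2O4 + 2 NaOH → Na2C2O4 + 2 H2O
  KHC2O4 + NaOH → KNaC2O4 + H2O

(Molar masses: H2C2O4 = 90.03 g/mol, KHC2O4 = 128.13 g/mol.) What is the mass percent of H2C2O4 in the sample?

n(NaOH) = 0.03582 × 0.5202 = 0.01863 mol
Let x = n(H2C2O4), y = n(KHC2O4).
Titrant: 2x + 1y = 0.01863;  mass: 90.03x + 128.13y = 1.273
Solving, x = 6.705 × 10^-3 mol, y = 5.224 × 10^-3 mol
mass of H2C2O4 = 6.705 × 10^-3 × 90.03 = 0.6036 g
% H2C2O4 = 0.6036 / 1.273 × 100 = 47.42 %

47.42 %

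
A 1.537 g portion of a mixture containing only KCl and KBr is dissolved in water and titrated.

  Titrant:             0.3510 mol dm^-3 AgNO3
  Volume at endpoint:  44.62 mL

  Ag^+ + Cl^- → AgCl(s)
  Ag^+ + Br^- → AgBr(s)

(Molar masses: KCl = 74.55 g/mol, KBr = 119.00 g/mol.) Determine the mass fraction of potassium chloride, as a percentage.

35.65 %

n(AgNO3) = 0.04462 × 0.3510 = 0.01566 mol
Let x = n(KCl), y = n(KBr).
Titrant: 1x + 1y = 0.01566;  mass: 74.55x + 119.00y = 1.537
Solving, x = 7.351 × 10^-3 mol, y = 8.311 × 10^-3 mol
mass of KCl = 7.351 × 10^-3 × 74.55 = 0.5480 g
% KCl = 0.5480 / 1.537 × 100 = 35.65 %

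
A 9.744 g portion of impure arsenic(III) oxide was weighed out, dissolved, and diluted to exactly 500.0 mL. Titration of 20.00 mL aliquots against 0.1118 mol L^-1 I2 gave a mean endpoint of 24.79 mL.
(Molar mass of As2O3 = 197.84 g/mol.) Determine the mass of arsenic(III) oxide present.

6.854 g

As2O3 + 2 I2 + 2 H2O → As2O5 + 4 HI
n(I2) per titration = 0.02479 × 0.1118 = 2.772 × 10^-3 mol
From the 1:2 ratio, n(As2O3) in each aliquot = 1/2 × 2.772 × 10^-3 = 1.386 × 10^-3 mol
n(As2O3) in the whole flask = 1.386 × 10^-3 × 500.0/20.00 = 0.03464 mol
mass of As2O3 = 0.03464 × 197.84 = 6.854 g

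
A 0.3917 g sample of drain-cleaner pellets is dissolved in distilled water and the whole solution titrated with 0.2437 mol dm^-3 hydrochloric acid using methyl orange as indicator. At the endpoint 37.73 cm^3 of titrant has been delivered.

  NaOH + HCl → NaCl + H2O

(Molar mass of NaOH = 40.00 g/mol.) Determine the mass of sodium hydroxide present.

0.3678 g

n(HCl) = 0.03773 L × 0.2437 mol/L = 9.195 × 10^-3 mol
n(NaOH) = 9.195 × 10^-3 mol (1:1 ratio)
mass of NaOH = 9.195 × 10^-3 × 40.00 g/mol = 0.3678 g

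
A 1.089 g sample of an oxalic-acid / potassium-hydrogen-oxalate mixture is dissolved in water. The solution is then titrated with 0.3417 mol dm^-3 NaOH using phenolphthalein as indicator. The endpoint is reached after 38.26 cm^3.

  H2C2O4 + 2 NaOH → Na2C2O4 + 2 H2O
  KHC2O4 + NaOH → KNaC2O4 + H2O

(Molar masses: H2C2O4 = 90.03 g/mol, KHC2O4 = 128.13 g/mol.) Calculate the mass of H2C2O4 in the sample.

n(NaOH) = 0.03826 × 0.3417 = 0.01307 mol
Let x = n(H2C2O4), y = n(KHC2O4).
Titrant: 2x + 1y = 0.01307;  mass: 90.03x + 128.13y = 1.089
Solving, x = 3.526 × 10^-3 mol, y = 6.022 × 10^-3 mol
mass of H2C2O4 = 3.526 × 10^-3 × 90.03 = 0.3174 g

0.3174 g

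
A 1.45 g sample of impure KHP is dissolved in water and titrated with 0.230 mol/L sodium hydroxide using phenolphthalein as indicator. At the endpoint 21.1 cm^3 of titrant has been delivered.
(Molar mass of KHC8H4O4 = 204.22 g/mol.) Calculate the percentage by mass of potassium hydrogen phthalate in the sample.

KHC8H4O4 + NaOH → KNaC8H4O4 + H2O
n(NaOH) = 0.0211 L × 0.230 mol/L = 4.85 × 10^-3 mol
n(KHC8H4O4) = 4.85 × 10^-3 mol (1:1 ratio)
mass of KHC8H4O4 = 4.85 × 10^-3 × 204.22 g/mol = 0.991 g
% KHC8H4O4 = 0.991 / 1.45 × 100 = 68.4 %

68.4 %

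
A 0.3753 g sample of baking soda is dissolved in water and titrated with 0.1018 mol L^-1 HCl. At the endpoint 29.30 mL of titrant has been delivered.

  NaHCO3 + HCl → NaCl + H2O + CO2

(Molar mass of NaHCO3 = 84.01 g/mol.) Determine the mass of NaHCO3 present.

0.2506 g

n(HCl) = 0.02930 L × 0.1018 mol/L = 2.983 × 10^-3 mol
n(NaHCO3) = 2.983 × 10^-3 mol (1:1 ratio)
mass of NaHCO3 = 2.983 × 10^-3 × 84.01 g/mol = 0.2506 g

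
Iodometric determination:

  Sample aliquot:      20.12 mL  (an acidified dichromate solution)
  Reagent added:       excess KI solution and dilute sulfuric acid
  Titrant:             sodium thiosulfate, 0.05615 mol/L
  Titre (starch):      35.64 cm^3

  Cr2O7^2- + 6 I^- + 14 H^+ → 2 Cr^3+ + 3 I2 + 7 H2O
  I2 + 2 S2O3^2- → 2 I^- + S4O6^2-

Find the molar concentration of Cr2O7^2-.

0.01658 mol/L

n(S2O3^2-) = 0.03564 × 0.05615 = 2.001 × 10^-3 mol
n(I2) = n(S2O3^2-)/2 = 1.001 × 10^-3 mol
From the 1:3 ratio, n(Cr2O7^2-) in the aliquot = 1/3 × 1.001 × 10^-3 = 3.335 × 10^-4 mol
[Cr2O7^2-] = 3.335 × 10^-4 / 0.02012 = 0.01658 mol/L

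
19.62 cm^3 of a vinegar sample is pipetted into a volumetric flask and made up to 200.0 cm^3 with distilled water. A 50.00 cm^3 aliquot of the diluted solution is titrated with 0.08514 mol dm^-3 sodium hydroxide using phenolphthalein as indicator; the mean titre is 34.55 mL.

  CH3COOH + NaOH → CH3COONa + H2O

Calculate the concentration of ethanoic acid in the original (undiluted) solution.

n(NaOH) = 0.03455 × 0.08514 = 2.942 × 10^-3 mol
n(CH3COOH) in the aliquot = 2.942 × 10^-3 mol (1:1 ratio)
[CH3COOH]_dilute = 2.942 × 10^-3 / 0.05000 = 0.05883 mol/L
Dilution factor = 200.0 / 19.62 = 10.19
[CH3COOH]_stock = 0.05883 × 10.19 = 0.5997 mol/L

0.5997 mol/L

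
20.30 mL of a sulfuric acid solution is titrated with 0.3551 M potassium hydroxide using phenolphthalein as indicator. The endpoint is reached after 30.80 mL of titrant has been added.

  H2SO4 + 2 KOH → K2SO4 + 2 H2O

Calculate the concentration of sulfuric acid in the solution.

0.2694 M

n(KOH) = 0.03080 L × 0.3551 mol/L = 0.01094 mol
From the 1:2 mole ratio, n(H2SO4) = 1/2 × 0.01094 = 5.469 × 10^-3 mol
[H2SO4] = 5.469 × 10^-3 mol / 0.02030 L = 0.2694 mol/L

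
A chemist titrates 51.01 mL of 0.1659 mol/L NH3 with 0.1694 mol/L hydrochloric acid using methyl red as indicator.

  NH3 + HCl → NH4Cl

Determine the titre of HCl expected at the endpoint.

n(NH3) = 0.05101 L × 0.1659 mol/L = 8.463 × 10^-3 mol
n(HCl) = 8.463 × 10^-3 mol (1:1 stoichiometry)
V(HCl) = 8.463 × 10^-3 mol / 0.1694 mol/L = 0.04996 L = 49.96 mL

49.96 mL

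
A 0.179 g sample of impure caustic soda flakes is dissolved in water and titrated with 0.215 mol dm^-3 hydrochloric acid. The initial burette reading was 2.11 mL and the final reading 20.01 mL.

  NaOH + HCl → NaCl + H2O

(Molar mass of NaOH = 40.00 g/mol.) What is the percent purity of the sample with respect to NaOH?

n(HCl) = 0.0179 L × 0.215 mol/L = 3.85 × 10^-3 mol
n(NaOH) = 3.85 × 10^-3 mol (1:1 ratio)
mass of NaOH = 3.85 × 10^-3 × 40.00 g/mol = 0.154 g
% NaOH = 0.154 / 0.179 × 100 = 86.0 %

86.0 %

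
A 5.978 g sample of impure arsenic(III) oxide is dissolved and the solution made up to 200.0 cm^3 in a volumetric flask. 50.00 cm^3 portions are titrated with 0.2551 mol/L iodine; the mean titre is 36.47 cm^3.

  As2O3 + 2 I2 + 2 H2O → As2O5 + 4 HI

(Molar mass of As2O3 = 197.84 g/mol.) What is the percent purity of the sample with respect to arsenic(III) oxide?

n(I2) per titration = 0.03647 × 0.2551 = 9.303 × 10^-3 mol
From the 1:2 ratio, n(As2O3) in each aliquot = 1/2 × 9.303 × 10^-3 = 4.652 × 10^-3 mol
n(As2O3) in the whole flask = 4.652 × 10^-3 × 200.0/50.00 = 0.01861 mol
mass of As2O3 = 0.01861 × 197.84 = 3.681 g
% As2O3 = 3.681 / 5.978 × 100 = 61.58 %

61.58 %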